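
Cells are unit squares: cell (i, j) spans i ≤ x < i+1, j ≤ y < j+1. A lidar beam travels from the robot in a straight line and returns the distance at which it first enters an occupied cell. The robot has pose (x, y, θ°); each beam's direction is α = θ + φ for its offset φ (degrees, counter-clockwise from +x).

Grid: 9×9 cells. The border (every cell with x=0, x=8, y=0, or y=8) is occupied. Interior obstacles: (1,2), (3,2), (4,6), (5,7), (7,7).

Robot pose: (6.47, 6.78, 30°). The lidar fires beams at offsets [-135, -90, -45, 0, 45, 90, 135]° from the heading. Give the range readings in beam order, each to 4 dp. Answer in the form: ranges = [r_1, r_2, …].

ranges = [5.9839, 3.0600, 1.5840, 0.6120, 1.2630, 0.9400, 0.8500]

beam 1: φ=-135°, α=255°
  cosα=-0.2588 sinα=-0.9659 | (6,6) | tMaxX 1.8159 tMaxY 0.8075 | tΔX 3.8637 tΔY 1.0353
    t=0.8075 [y] (6,5)
    t=1.8159 [x] (5,5)
    t=1.8428 [y] (5,4)
    t=2.8781 [y] (5,3)
    t=3.9133 [y] (5,2)
    t=4.9486 [y] (5,1)
    t=5.6796 [x] (4,1)
    t=5.9839 [y] (4,0) — stop
  → r_1 = 5.9839
beam 2: φ=-90°, α=300°
  cosα=0.5000 sinα=-0.8660 | (6,6) | tMaxX 1.0600 tMaxY 0.9007 | tΔX 2.0000 tΔY 1.1547
    t=0.9007 [y] (6,5)
    t=1.0600 [x] (7,5)
    t=2.0554 [y] (7,4)
    t=3.0600 [x] (8,4) — stop
  → r_2 = 3.0600
beam 3: φ=-45°, α=345°
  cosα=0.9659 sinα=-0.2588 | (6,6) | tMaxX 0.5487 tMaxY 3.0137 | tΔX 1.0353 tΔY 3.8637
    t=0.5487 [x] (7,6)
    t=1.5840 [x] (8,6) — stop
  → r_3 = 1.5840
beam 4: φ=0°, α=30°
  cosα=0.8660 sinα=0.5000 | (6,6) | tMaxX 0.6120 tMaxY 0.4400 | tΔX 1.1547 tΔY 2.0000
    t=0.4400 [y] (6,7)
    t=0.6120 [x] (7,7) — stop
  → r_4 = 0.6120
beam 5: φ=45°, α=75°
  cosα=0.2588 sinα=0.9659 | (6,6) | tMaxX 2.0478 tMaxY 0.2278 | tΔX 3.8637 tΔY 1.0353
    t=0.2278 [y] (6,7)
    t=1.2630 [y] (6,8) — stop
  → r_5 = 1.2630
beam 6: φ=90°, α=120°
  cosα=-0.5000 sinα=0.8660 | (6,6) | tMaxX 0.9400 tMaxY 0.2540 | tΔX 2.0000 tΔY 1.1547
    t=0.2540 [y] (6,7)
    t=0.9400 [x] (5,7) — stop
  → r_6 = 0.9400
beam 7: φ=135°, α=165°
  cosα=-0.9659 sinα=0.2588 | (6,6) | tMaxX 0.4866 tMaxY 0.8500 | tΔX 1.0353 tΔY 3.8637
    t=0.4866 [x] (5,6)
    t=0.8500 [y] (5,7) — stop
  → r_7 = 0.8500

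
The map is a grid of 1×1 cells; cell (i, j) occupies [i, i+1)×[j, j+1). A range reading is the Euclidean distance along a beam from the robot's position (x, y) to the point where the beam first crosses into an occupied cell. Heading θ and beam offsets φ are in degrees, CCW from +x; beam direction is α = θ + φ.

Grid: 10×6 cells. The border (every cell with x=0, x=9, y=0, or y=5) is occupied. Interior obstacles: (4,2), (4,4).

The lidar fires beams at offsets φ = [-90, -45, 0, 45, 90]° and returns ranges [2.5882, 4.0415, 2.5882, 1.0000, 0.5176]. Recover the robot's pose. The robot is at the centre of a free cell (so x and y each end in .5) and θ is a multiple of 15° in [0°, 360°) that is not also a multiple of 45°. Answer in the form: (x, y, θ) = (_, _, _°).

(x, y, θ) = (3.5, 1.5, 165°)

Candidates: 30 free-cell centres × 16 headings = 480 poses. Raycast each; keep the one whose scan matches to 4 dp.
  (3.5, 3.5, 150°): beam 1 = 1.0000 ≠ 2.5882 ✗
  (5.5, 2.5, 330°): beam 1 = 1.7321 ≠ 2.5882 ✗
  (1.5, 2.5, 345°): beam 1 = 1.5529 ≠ 2.5882 ✗
  (5.5, 2.5, 195°): beam 1 = 1.9319 ≠ 2.5882 ✗
  (4.5, 1.5, 75°): beam 1 = 1.9319 ≠ 2.5882 ✗
  …
  (3.5, 1.5, 165°): r_1=2.5882, r_2=4.0415, r_3=2.5882, r_4=1.0000, r_5=0.5176 — all match ✓
Only this pose fits every beam.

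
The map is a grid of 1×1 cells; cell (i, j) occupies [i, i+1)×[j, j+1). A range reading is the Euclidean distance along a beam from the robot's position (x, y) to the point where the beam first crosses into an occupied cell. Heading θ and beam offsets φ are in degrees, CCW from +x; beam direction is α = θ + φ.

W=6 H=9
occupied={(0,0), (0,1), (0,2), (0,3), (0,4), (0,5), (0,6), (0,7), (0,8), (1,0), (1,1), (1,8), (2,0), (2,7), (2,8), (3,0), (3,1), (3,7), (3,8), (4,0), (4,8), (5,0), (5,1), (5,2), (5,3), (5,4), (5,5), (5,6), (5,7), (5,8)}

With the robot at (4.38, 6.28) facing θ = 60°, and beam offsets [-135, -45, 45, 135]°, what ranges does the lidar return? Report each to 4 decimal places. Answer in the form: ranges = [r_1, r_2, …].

ranges = [2.3955, 0.6419, 1.4682, 3.4992]

beam 1: φ=-135°, α=285°
  d=(0.2588,-0.9659)  start (4,6)  tX=2.3955 tY=0.2899  stride 1/|dx|=3.8637 1/|dy|=1.0353
    cross y-line → (4,5), t=0.2899
    cross y-line → (4,4), t=1.3252
    cross y-line → (4,3), t=2.3604
    cross x-line → (5,3), t=2.3955 (wall)
  → r_1 = 2.3955
beam 2: φ=-45°, α=15°
  d=(0.9659,0.2588)  start (4,6)  tX=0.6419 tY=2.7819  stride 1/|dx|=1.0353 1/|dy|=3.8637
    cross x-line → (5,6), t=0.6419 (wall)
  → r_2 = 0.6419
beam 3: φ=45°, α=105°
  d=(-0.2588,0.9659)  start (4,6)  tX=1.4682 tY=0.7454  stride 1/|dx|=3.8637 1/|dy|=1.0353
    cross y-line → (4,7), t=0.7454
    cross x-line → (3,7), t=1.4682 (wall)
  → r_3 = 1.4682
beam 4: φ=135°, α=195°
  d=(-0.9659,-0.2588)  start (4,6)  tX=0.3934 tY=1.0818  stride 1/|dx|=1.0353 1/|dy|=3.8637
    cross x-line → (3,6), t=0.3934
    cross y-line → (3,5), t=1.0818
    cross x-line → (2,5), t=1.4287
    cross x-line → (1,5), t=2.4640
    cross x-line → (0,5), t=3.4992 (wall)
  → r_4 = 3.4992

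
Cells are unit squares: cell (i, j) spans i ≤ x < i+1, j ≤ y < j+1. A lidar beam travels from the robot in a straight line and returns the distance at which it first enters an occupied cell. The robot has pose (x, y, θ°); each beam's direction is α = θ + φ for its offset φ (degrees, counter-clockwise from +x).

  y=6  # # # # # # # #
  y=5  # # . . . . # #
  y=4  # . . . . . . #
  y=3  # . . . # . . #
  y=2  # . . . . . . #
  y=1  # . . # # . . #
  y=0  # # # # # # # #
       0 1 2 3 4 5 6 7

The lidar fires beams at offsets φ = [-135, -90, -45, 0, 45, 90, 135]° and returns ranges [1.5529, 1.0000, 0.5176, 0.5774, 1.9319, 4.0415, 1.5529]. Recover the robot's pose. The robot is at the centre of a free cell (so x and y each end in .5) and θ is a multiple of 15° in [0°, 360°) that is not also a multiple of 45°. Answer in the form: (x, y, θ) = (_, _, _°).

Candidates: 25 free-cell centres × 16 headings = 400 poses. Raycast each; keep the one whose scan matches to 4 dp.
  (6.5, 4.5, 75°): beam 1 = 1.0000 ≠ 1.5529 ✗
  (6.5, 4.5, 240°): beam 1 = 0.5176 ≠ 1.5529 ✗
  (6.5, 3.5, 30°): beam 1 = 2.5882 ≠ 1.5529 ✗
  (6.5, 3.5, 300°): beam 2 = 3.0000 ≠ 1.0000 ✗
  …
  (4.5, 5.5, 120°): r_1=1.5529, r_2=1.0000, r_3=0.5176, r_4=0.5774, r_5=1.9319, r_6=4.0415, r_7=1.5529 — all match ✓
No second candidate reproduces the full scan.

(x, y, θ) = (4.5, 5.5, 120°)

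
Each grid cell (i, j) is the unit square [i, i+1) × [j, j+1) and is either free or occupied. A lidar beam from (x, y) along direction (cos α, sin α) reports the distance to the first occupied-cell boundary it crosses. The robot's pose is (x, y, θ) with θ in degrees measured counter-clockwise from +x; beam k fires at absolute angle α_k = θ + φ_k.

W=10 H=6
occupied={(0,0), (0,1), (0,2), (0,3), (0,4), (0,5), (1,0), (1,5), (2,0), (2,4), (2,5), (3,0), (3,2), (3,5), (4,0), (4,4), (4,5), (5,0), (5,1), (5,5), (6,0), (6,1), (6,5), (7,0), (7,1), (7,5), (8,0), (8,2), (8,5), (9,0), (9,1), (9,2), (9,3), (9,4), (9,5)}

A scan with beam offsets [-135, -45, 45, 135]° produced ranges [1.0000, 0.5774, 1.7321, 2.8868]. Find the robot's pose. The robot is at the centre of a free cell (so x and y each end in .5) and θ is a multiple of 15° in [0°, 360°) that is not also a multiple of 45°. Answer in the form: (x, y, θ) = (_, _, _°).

Candidates: 25 free-cell centres × 16 headings = 400 poses. Raycast each; keep the one whose scan matches to 4 dp.
  (3.5, 1.5, 150°): beam 1 = 1.5529 ≠ 1.0000 ✗
  (4.5, 3.5, 255°): beam 1 = 0.5774 ≠ 1.0000 ✗
  (5.5, 2.5, 330°): beam 1 = 1.5529 ≠ 1.0000 ✗
  (4.5, 1.5, 15°): beam 1 = 0.5774 ≠ 1.0000 ✗
  (5.5, 2.5, 255°): beam 1 = 1.7321 ≠ 1.0000 ✗
  …
  (2.5, 3.5, 105°): r_1=1.0000, r_2=0.5774, r_3=1.7321, r_4=2.8868 — all match ✓
Only this pose fits every beam.

(x, y, θ) = (2.5, 3.5, 105°)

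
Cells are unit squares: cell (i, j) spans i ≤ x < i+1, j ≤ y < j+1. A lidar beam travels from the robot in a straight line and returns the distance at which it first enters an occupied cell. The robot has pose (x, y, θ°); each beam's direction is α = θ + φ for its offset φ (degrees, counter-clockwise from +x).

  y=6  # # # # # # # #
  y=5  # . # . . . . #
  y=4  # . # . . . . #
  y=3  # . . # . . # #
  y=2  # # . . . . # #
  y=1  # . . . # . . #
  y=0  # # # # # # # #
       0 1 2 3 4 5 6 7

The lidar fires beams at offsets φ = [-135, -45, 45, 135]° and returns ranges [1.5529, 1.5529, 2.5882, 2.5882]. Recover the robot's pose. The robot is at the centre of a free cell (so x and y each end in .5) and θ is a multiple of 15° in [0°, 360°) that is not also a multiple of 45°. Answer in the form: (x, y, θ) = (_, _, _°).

(x, y, θ) = (5.5, 4.5, 120°)

Candidates: 23 free-cell centres × 16 headings = 368 poses. Raycast each; keep the one whose scan matches to 4 dp.
  (5.5, 4.5, 300°): beam 1 = 2.5882 ≠ 1.5529 ✗
  (5.5, 2.5, 345°): beam 1 = 1.0000 ≠ 1.5529 ✗
  (5.5, 5.5, 285°): beam 1 = 1.0000 ≠ 1.5529 ✗
  …
  (5.5, 4.5, 120°): r_1=1.5529, r_2=1.5529, r_3=2.5882, r_4=2.5882 — all match ✓
Unique over the lattice → pose = (5.5, 4.5, 120°).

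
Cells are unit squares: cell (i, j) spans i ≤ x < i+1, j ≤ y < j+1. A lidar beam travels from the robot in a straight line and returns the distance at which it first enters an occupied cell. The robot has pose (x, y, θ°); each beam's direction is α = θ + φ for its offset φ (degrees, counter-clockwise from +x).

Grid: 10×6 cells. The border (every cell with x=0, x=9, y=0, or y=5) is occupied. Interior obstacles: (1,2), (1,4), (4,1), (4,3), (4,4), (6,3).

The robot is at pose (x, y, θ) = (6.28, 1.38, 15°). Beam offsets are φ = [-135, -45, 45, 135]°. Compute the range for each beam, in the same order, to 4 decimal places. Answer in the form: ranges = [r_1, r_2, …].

beam 1: φ=-135°, α=240°
  dir = (cos 240°, sin 240°) = (-0.5000, -0.8660); from cell (6,1)
  next x-line at t=0.5600, next y-line at t=0.4388; Δt_x=2.0000, Δt_y=1.1547
    y: enter (6,0) at t=0.4388 ← occupied
  → r_1 = 0.4388
beam 2: φ=-45°, α=330°
  dir = (cos 330°, sin 330°) = (0.8660, -0.5000); from cell (6,1)
  next x-line at t=0.8314, next y-line at t=0.7600; Δt_x=1.1547, Δt_y=2.0000
    y: enter (6,0) at t=0.7600 ← occupied
  → r_2 = 0.7600
beam 3: φ=45°, α=60°
  dir = (cos 60°, sin 60°) = (0.5000, 0.8660); from cell (6,1)
  next x-line at t=1.4400, next y-line at t=0.7159; Δt_x=2.0000, Δt_y=1.1547
    y: enter (6,2) at t=0.7159
    x: enter (7,2) at t=1.4400
    y: enter (7,3) at t=1.8706
    y: enter (7,4) at t=3.0253
    x: enter (8,4) at t=3.4400
    y: enter (8,5) at t=4.1800 ← occupied
  → r_3 = 4.1800
beam 4: φ=135°, α=150°
  dir = (cos 150°, sin 150°) = (-0.8660, 0.5000); from cell (6,1)
  next x-line at t=0.3233, next y-line at t=1.2400; Δt_x=1.1547, Δt_y=2.0000
    x: enter (5,1) at t=0.3233
    y: enter (5,2) at t=1.2400
    x: enter (4,2) at t=1.4780
    x: enter (3,2) at t=2.6327
    y: enter (3,3) at t=3.2400
    x: enter (2,3) at t=3.7874
    x: enter (1,3) at t=4.9421
    y: enter (1,4) at t=5.2400 ← occupied
  → r_4 = 5.2400

ranges = [0.4388, 0.7600, 4.1800, 5.2400]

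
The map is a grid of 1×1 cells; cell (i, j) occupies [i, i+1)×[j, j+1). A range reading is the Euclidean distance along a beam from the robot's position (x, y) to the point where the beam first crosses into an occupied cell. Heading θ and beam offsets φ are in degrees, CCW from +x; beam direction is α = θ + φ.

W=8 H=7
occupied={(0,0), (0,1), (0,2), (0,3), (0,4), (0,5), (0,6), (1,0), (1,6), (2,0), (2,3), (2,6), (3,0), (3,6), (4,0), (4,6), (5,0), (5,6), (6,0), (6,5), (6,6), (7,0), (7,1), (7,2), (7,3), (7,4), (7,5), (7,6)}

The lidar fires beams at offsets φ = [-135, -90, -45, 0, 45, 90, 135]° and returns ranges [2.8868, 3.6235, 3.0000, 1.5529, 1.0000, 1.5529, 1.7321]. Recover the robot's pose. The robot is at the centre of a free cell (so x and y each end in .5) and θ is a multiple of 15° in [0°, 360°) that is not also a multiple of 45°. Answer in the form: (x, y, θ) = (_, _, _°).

(x, y, θ) = (5.5, 4.5, 345°)

Candidates: 28 free-cell centres × 16 headings = 448 poses. Raycast each; keep the one whose scan matches to 4 dp.
  (3.5, 3.5, 285°): beam 1 = 0.5774 ≠ 2.8868 ✗
  (6.5, 4.5, 285°): beam 1 = 3.0000 ≠ 2.8868 ✗
  (1.5, 3.5, 105°): beam 1 = 0.5774 ≠ 2.8868 ✗
  …
  (5.5, 4.5, 345°): r_1=2.8868, r_2=3.6235, r_3=3.0000, r_4=1.5529, r_5=1.0000, r_6=1.5529, r_7=1.7321 — all match ✓
Unique over the lattice → pose = (5.5, 4.5, 345°).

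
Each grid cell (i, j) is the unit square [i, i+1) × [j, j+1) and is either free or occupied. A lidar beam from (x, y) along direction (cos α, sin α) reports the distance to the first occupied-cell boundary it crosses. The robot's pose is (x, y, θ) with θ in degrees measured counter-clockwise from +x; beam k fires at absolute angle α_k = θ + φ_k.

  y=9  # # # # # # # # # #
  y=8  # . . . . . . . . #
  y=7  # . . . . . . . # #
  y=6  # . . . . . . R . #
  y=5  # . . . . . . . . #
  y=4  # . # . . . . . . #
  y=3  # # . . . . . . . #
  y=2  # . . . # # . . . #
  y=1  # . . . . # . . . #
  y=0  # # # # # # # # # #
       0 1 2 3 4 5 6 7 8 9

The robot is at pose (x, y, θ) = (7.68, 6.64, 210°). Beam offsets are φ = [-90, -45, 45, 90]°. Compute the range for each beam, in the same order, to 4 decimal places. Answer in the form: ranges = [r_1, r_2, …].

ranges = [2.7251, 6.9156, 5.8390, 2.6400]

beam 1: φ=-90°, α=120°
  dir = (cos 120°, sin 120°) = (-0.5000, 0.8660); from cell (7,6)
  next x-line at t=1.3600, next y-line at t=0.4157; Δt_x=2.0000, Δt_y=1.1547
    y: enter (7,7) at t=0.4157
    x: enter (6,7) at t=1.3600
    y: enter (6,8) at t=1.5704
    y: enter (6,9) at t=2.7251 ← occupied
  → r_1 = 2.7251
beam 2: φ=-45°, α=165°
  dir = (cos 165°, sin 165°) = (-0.9659, 0.2588); from cell (7,6)
  next x-line at t=0.7040, next y-line at t=1.3909; Δt_x=1.0353, Δt_y=3.8637
    x: enter (6,6) at t=0.7040
    y: enter (6,7) at t=1.3909
    x: enter (5,7) at t=1.7393
    x: enter (4,7) at t=2.7745
    x: enter (3,7) at t=3.8098
    x: enter (2,7) at t=4.8451
    y: enter (2,8) at t=5.2546
    x: enter (1,8) at t=5.8804
    x: enter (0,8) at t=6.9156 ← occupied
  → r_2 = 6.9156
beam 3: φ=45°, α=255°
  dir = (cos 255°, sin 255°) = (-0.2588, -0.9659); from cell (7,6)
  next x-line at t=2.6273, next y-line at t=0.6626; Δt_x=3.8637, Δt_y=1.0353
    y: enter (7,5) at t=0.6626
    y: enter (7,4) at t=1.6979
    x: enter (6,4) at t=2.6273
    y: enter (6,3) at t=2.7331
    y: enter (6,2) at t=3.7684
    y: enter (6,1) at t=4.8037
    y: enter (6,0) at t=5.8390 ← occupied
  → r_3 = 5.8390
beam 4: φ=90°, α=300°
  dir = (cos 300°, sin 300°) = (0.5000, -0.8660); from cell (7,6)
  next x-line at t=0.6400, next y-line at t=0.7390; Δt_x=2.0000, Δt_y=1.1547
    x: enter (8,6) at t=0.6400
    y: enter (8,5) at t=0.7390
    y: enter (8,4) at t=1.8937
    x: enter (9,4) at t=2.6400 ← occupied
  → r_4 = 2.6400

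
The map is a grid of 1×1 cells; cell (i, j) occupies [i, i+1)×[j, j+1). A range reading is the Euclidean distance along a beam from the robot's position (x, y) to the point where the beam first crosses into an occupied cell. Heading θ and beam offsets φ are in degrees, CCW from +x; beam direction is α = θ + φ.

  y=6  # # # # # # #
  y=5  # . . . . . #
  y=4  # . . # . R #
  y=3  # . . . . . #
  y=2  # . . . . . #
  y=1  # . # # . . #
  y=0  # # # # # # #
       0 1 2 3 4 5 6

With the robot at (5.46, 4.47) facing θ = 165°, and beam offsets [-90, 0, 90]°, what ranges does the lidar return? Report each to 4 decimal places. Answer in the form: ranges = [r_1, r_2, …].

ranges = [1.5840, 1.5115, 3.5924]

beam 1: φ=-90°, α=75°
  cosα=0.2588 sinα=0.9659 | (5,4) | tMaxX 2.0864 tMaxY 0.5487 | tΔX 3.8637 tΔY 1.0353
    t=0.5487 [y] (5,5)
    t=1.5840 [y] (5,6) — stop
  → r_1 = 1.5840
beam 2: φ=0°, α=165°
  cosα=-0.9659 sinα=0.2588 | (5,4) | tMaxX 0.4762 tMaxY 2.0478 | tΔX 1.0353 tΔY 3.8637
    t=0.4762 [x] (4,4)
    t=1.5115 [x] (3,4) — stop
  → r_2 = 1.5115
beam 3: φ=90°, α=255°
  cosα=-0.2588 sinα=-0.9659 | (5,4) | tMaxX 1.7773 tMaxY 0.4866 | tΔX 3.8637 tΔY 1.0353
    t=0.4866 [y] (5,3)
    t=1.5219 [y] (5,2)
    t=1.7773 [x] (4,2)
    t=2.5571 [y] (4,1)
    t=3.5924 [y] (4,0) — stop
  → r_3 = 3.5924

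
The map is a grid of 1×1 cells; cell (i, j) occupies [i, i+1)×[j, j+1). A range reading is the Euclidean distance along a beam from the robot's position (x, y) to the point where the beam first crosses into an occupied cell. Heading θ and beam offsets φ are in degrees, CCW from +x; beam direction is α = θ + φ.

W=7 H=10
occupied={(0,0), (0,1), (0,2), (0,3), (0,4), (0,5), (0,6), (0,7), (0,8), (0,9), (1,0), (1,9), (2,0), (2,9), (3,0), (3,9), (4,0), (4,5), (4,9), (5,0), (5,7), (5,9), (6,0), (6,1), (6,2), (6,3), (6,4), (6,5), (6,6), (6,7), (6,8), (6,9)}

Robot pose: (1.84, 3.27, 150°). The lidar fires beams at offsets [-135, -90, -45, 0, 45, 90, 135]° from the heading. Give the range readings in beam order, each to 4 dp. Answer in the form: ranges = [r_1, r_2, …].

ranges = [4.3067, 6.6164, 3.2455, 0.9699, 0.8696, 1.6800, 2.3501]

beam 1: φ=-135°, α=15°
  direction (0.9659, 0.2588); cell (1,3); t to first gridline: x 0.1656, y 2.8205 (then +1.0353 / +3.8637)
    (2,3) via x @ 0.1656
    (3,3) via x @ 1.2009
    (4,3) via x @ 2.2362
    (4,4) via y @ 2.8205
    (5,4) via x @ 3.2715
    (6,4) via x @ 4.3067  # hit
  → r_1 = 4.3067
beam 2: φ=-90°, α=60°
  direction (0.5000, 0.8660); cell (1,3); t to first gridline: x 0.3200, y 0.8429 (then +2.0000 / +1.1547)
    (2,3) via x @ 0.3200
    (2,4) via y @ 0.8429
    (2,5) via y @ 1.9976
    (3,5) via x @ 2.3200
    (3,6) via y @ 3.1523
    (3,7) via y @ 4.3070
    (4,7) via x @ 4.3200
    (4,8) via y @ 5.4617
    (5,8) via x @ 6.3200
    (5,9) via y @ 6.6164  # hit
  → r_2 = 6.6164
beam 3: φ=-45°, α=105°
  direction (-0.2588, 0.9659); cell (1,3); t to first gridline: x 3.2455, y 0.7558 (then +3.8637 / +1.0353)
    (1,4) via y @ 0.7558
    (1,5) via y @ 1.7910
    (1,6) via y @ 2.8263
    (0,6) via x @ 3.2455  # hit
  → r_3 = 3.2455
beam 4: φ=0°, α=150°
  direction (-0.8660, 0.5000); cell (1,3); t to first gridline: x 0.9699, y 1.4600 (then +1.1547 / +2.0000)
    (0,3) via x @ 0.9699  # hit
  → r_4 = 0.9699
beam 5: φ=45°, α=195°
  direction (-0.9659, -0.2588); cell (1,3); t to first gridline: x 0.8696, y 1.0432 (then +1.0353 / +3.8637)
    (0,3) via x @ 0.8696  # hit
  → r_5 = 0.8696
beam 6: φ=90°, α=240°
  direction (-0.5000, -0.8660); cell (1,3); t to first gridline: x 1.6800, y 0.3118 (then +2.0000 / +1.1547)
    (1,2) via y @ 0.3118
    (1,1) via y @ 1.4665
    (0,1) via x @ 1.6800  # hit
  → r_6 = 1.6800
beam 7: φ=135°, α=285°
  direction (0.2588, -0.9659); cell (1,3); t to first gridline: x 0.6182, y 0.2795 (then +3.8637 / +1.0353)
    (1,2) via y @ 0.2795
    (2,2) via x @ 0.6182
    (2,1) via y @ 1.3148
    (2,0) via y @ 2.3501  # hit
  → r_7 = 2.3501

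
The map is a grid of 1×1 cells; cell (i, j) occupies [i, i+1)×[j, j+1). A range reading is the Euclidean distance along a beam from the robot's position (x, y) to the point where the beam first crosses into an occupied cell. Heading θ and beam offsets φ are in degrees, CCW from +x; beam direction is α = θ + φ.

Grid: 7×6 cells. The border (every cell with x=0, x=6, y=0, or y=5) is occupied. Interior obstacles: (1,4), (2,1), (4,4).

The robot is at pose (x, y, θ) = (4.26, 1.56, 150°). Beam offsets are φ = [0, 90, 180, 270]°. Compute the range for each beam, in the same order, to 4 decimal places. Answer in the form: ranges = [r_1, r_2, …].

beam 1: φ=0°, α=150°
  direction (-0.8660, 0.5000); cell (4,1); t to first gridline: x 0.3002, y 0.8800 (then +1.1547 / +2.0000)
    (3,1) via x @ 0.3002
    (3,2) via y @ 0.8800
    (2,2) via x @ 1.4549
    (1,2) via x @ 2.6096
    (1,3) via y @ 2.8800
    (0,3) via x @ 3.7643  # hit
  → r_1 = 3.7643
beam 2: φ=90°, α=240°
  direction (-0.5000, -0.8660); cell (4,1); t to first gridline: x 0.5200, y 0.6466 (then +2.0000 / +1.1547)
    (3,1) via x @ 0.5200
    (3,0) via y @ 0.6466  # hit
  → r_2 = 0.6466
beam 3: φ=180°, α=330°
  direction (0.8660, -0.5000); cell (4,1); t to first gridline: x 0.8545, y 1.1200 (then +1.1547 / +2.0000)
    (5,1) via x @ 0.8545
    (5,0) via y @ 1.1200  # hit
  → r_3 = 1.1200
beam 4: φ=270°, α=60°
  direction (0.5000, 0.8660); cell (4,1); t to first gridline: x 1.4800, y 0.5081 (then +2.0000 / +1.1547)
    (4,2) via y @ 0.5081
    (5,2) via x @ 1.4800
    (5,3) via y @ 1.6628
    (5,4) via y @ 2.8175
    (6,4) via x @ 3.4800  # hit
  → r_4 = 3.4800

ranges = [3.7643, 0.6466, 1.1200, 3.4800]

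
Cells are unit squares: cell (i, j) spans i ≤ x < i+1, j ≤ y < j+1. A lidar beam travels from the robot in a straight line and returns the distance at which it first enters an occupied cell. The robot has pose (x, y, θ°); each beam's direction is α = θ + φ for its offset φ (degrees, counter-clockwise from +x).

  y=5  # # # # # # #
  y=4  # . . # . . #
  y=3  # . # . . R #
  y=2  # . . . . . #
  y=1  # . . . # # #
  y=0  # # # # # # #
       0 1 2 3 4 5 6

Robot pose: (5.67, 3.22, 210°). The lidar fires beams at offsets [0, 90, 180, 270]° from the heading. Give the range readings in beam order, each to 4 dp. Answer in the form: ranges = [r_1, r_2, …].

beam 1: φ=0°, α=210°
  direction (-0.8660, -0.5000); cell (5,3); t to first gridline: x 0.7736, y 0.4400 (then +1.1547 / +2.0000)
    (5,2) via y @ 0.4400
    (4,2) via x @ 0.7736
    (3,2) via x @ 1.9283
    (3,1) via y @ 2.4400
    (2,1) via x @ 3.0831
    (1,1) via x @ 4.2378
    (1,0) via y @ 4.4400  # hit
  → r_1 = 4.4400
beam 2: φ=90°, α=300°
  direction (0.5000, -0.8660); cell (5,3); t to first gridline: x 0.6600, y 0.2540 (then +2.0000 / +1.1547)
    (5,2) via y @ 0.2540
    (6,2) via x @ 0.6600  # hit
  → r_2 = 0.6600
beam 3: φ=180°, α=30°
  direction (0.8660, 0.5000); cell (5,3); t to first gridline: x 0.3811, y 1.5600 (then +1.1547 / +2.0000)
    (6,3) via x @ 0.3811  # hit
  → r_3 = 0.3811
beam 4: φ=270°, α=120°
  direction (-0.5000, 0.8660); cell (5,3); t to first gridline: x 1.3400, y 0.9007 (then +2.0000 / +1.1547)
    (5,4) via y @ 0.9007
    (4,4) via x @ 1.3400
    (4,5) via y @ 2.0554  # hit
  → r_4 = 2.0554

ranges = [4.4400, 0.6600, 0.3811, 2.0554]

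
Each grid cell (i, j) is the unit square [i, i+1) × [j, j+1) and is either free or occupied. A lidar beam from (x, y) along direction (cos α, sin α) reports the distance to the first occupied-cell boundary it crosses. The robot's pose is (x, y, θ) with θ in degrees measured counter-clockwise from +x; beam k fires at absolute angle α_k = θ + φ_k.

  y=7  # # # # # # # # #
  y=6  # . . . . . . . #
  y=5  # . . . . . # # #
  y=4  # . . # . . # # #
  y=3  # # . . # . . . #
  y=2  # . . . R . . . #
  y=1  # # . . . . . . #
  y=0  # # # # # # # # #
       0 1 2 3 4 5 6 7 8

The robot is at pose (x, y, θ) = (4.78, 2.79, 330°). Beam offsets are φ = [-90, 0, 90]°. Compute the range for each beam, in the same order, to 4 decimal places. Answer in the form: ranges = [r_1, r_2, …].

beam 1: φ=-90°, α=240°
  d=(-0.5000,-0.8660)  start (4,2)  tX=1.5600 tY=0.9122  stride 1/|dx|=2.0000 1/|dy|=1.1547
    cross y-line → (4,1), t=0.9122
    cross x-line → (3,1), t=1.5600
    cross y-line → (3,0), t=2.0669 (wall)
  → r_1 = 2.0669
beam 2: φ=0°, α=330°
  d=(0.8660,-0.5000)  start (4,2)  tX=0.2540 tY=1.5800  stride 1/|dx|=1.1547 1/|dy|=2.0000
    cross x-line → (5,2), t=0.2540
    cross x-line → (6,2), t=1.4087
    cross y-line → (6,1), t=1.5800
    cross x-line → (7,1), t=2.5634
    cross y-line → (7,0), t=3.5800 (wall)
  → r_2 = 3.5800
beam 3: φ=90°, α=60°
  d=(0.5000,0.8660)  start (4,2)  tX=0.4400 tY=0.2425  stride 1/|dx|=2.0000 1/|dy|=1.1547
    cross y-line → (4,3), t=0.2425 (wall)
  → r_3 = 0.2425

ranges = [2.0669, 3.5800, 0.2425]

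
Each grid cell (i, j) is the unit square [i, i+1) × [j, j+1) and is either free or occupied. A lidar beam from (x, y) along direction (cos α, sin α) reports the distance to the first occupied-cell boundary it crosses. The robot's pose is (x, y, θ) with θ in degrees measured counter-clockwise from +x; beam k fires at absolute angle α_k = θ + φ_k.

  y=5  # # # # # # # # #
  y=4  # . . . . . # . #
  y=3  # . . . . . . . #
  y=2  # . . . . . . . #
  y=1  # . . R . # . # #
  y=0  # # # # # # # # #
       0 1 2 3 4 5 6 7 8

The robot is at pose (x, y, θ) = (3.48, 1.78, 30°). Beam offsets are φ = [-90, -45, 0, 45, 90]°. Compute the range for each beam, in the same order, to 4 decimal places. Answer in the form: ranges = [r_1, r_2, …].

ranges = [0.9007, 1.5736, 5.2192, 3.3336, 3.7181]

beam 1: φ=-90°, α=300°
  direction (0.5000, -0.8660); cell (3,1); t to first gridline: x 1.0400, y 0.9007 (then +2.0000 / +1.1547)
    (3,0) via y @ 0.9007  # hit
  → r_1 = 0.9007
beam 2: φ=-45°, α=345°
  direction (0.9659, -0.2588); cell (3,1); t to first gridline: x 0.5383, y 3.0137 (then +1.0353 / +3.8637)
    (4,1) via x @ 0.5383
    (5,1) via x @ 1.5736  # hit
  → r_2 = 1.5736
beam 3: φ=0°, α=30°
  direction (0.8660, 0.5000); cell (3,1); t to first gridline: x 0.6004, y 0.4400 (then +1.1547 / +2.0000)
    (3,2) via y @ 0.4400
    (4,2) via x @ 0.6004
    (5,2) via x @ 1.7551
    (5,3) via y @ 2.4400
    (6,3) via x @ 2.9098
    (7,3) via x @ 4.0645
    (7,4) via y @ 4.4400
    (8,4) via x @ 5.2192  # hit
  → r_3 = 5.2192
beam 4: φ=45°, α=75°
  direction (0.2588, 0.9659); cell (3,1); t to first gridline: x 2.0091, y 0.2278 (then +3.8637 / +1.0353)
    (3,2) via y @ 0.2278
    (3,3) via y @ 1.2630
    (4,3) via x @ 2.0091
    (4,4) via y @ 2.2983
    (4,5) via y @ 3.3336  # hit
  → r_4 = 3.3336
beam 5: φ=90°, α=120°
  direction (-0.5000, 0.8660); cell (3,1); t to first gridline: x 0.9600, y 0.2540 (then +2.0000 / +1.1547)
    (3,2) via y @ 0.2540
    (2,2) via x @ 0.9600
    (2,3) via y @ 1.4087
    (2,4) via y @ 2.5634
    (1,4) via x @ 2.9600
    (1,5) via y @ 3.7181  # hit
  → r_5 = 3.7181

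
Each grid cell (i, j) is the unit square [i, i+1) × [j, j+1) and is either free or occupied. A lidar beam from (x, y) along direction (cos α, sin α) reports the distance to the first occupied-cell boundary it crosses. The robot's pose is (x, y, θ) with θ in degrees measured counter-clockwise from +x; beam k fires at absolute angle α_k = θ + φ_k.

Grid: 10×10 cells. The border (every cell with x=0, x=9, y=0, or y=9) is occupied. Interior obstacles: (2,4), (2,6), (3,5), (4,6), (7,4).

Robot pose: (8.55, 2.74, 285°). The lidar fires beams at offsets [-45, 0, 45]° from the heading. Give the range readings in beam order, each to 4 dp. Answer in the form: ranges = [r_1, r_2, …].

beam 1: φ=-45°, α=240°
  d=(-0.5000,-0.8660)  start (8,2)  tX=1.1000 tY=0.8545  stride 1/|dx|=2.0000 1/|dy|=1.1547
    cross y-line → (8,1), t=0.8545
    cross x-line → (7,1), t=1.1000
    cross y-line → (7,0), t=2.0092 (wall)
  → r_1 = 2.0092
beam 2: φ=0°, α=285°
  d=(0.2588,-0.9659)  start (8,2)  tX=1.7387 tY=0.7661  stride 1/|dx|=3.8637 1/|dy|=1.0353
    cross y-line → (8,1), t=0.7661
    cross x-line → (9,1), t=1.7387 (wall)
  → r_2 = 1.7387
beam 3: φ=45°, α=330°
  d=(0.8660,-0.5000)  start (8,2)  tX=0.5196 tY=1.4800  stride 1/|dx|=1.1547 1/|dy|=2.0000
    cross x-line → (9,2), t=0.5196 (wall)
  → r_3 = 0.5196

ranges = [2.0092, 1.7387, 0.5196]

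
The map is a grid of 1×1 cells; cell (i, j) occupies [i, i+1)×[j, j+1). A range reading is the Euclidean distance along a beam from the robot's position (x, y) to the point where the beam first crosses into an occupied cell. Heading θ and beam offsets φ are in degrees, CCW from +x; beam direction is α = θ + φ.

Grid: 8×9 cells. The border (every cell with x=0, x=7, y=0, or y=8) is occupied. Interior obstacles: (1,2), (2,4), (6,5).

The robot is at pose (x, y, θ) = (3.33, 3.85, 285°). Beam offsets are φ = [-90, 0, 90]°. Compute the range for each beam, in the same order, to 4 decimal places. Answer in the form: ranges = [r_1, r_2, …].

beam 1: φ=-90°, α=195°
  direction (-0.9659, -0.2588); cell (3,3); t to first gridline: x 0.3416, y 3.2841 (then +1.0353 / +3.8637)
    (2,3) via x @ 0.3416
    (1,3) via x @ 1.3769
    (0,3) via x @ 2.4122  # hit
  → r_1 = 2.4122
beam 2: φ=0°, α=285°
  direction (0.2588, -0.9659); cell (3,3); t to first gridline: x 2.5887, y 0.8800 (then +3.8637 / +1.0353)
    (3,2) via y @ 0.8800
    (3,1) via y @ 1.9153
    (4,1) via x @ 2.5887
    (4,0) via y @ 2.9505  # hit
  → r_2 = 2.9505
beam 3: φ=90°, α=15°
  direction (0.9659, 0.2588); cell (3,3); t to first gridline: x 0.6936, y 0.5796 (then +1.0353 / +3.8637)
    (3,4) via y @ 0.5796
    (4,4) via x @ 0.6936
    (5,4) via x @ 1.7289
    (6,4) via x @ 2.7642
    (7,4) via x @ 3.7995  # hit
  → r_3 = 3.7995

ranges = [2.4122, 2.9505, 3.7995]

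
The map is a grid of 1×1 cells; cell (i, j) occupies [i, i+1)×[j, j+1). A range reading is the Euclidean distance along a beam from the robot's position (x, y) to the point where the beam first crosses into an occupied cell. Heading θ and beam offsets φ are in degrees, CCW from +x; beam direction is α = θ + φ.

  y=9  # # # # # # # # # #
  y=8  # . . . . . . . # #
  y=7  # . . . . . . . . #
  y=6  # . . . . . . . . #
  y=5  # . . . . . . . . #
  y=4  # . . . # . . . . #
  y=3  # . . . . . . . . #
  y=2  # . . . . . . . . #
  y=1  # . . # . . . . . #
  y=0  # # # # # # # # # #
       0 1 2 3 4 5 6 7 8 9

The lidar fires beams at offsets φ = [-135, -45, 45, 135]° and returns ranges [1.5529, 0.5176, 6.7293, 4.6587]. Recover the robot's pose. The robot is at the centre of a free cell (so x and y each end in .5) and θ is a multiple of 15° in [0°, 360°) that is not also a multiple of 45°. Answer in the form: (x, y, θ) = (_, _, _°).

(x, y, θ) = (8.5, 2.5, 60°)

The pose lattice has 61·16 = 976 candidates. Test each by forward raycasting.
  (4.5, 2.5, 240°): beam 2 = 3.6235 ≠ 0.5176 ✗
  (6.5, 7.5, 150°): beam 1 = 1.9319 ≠ 1.5529 ✗
  (6.5, 7.5, 300°): beam 1 = 5.6940 ≠ 1.5529 ✗
  (2.5, 2.5, 15°): beam 1 = 1.7321 ≠ 1.5529 ✗
  …
  (8.5, 2.5, 60°): r_1=1.5529, r_2=0.5176, r_3=6.7293, r_4=4.6587 — all match ✓
Unique over the lattice → pose = (8.5, 2.5, 60°).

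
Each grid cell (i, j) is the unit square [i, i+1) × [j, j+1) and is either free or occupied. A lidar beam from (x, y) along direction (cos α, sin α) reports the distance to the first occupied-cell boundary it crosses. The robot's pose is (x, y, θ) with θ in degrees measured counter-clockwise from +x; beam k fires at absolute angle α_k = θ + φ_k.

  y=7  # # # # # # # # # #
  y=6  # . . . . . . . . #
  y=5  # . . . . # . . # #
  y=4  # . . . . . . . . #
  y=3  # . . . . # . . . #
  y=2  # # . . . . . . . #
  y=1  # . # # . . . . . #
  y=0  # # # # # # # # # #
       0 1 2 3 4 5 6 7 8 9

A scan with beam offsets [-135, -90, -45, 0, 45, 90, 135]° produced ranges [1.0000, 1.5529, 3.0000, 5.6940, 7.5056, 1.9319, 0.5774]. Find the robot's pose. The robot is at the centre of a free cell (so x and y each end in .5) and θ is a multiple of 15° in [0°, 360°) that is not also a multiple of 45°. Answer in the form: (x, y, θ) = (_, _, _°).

(x, y, θ) = (7.5, 1.5, 105°)

Enumerate (i+0.5, j+0.5, θ) over the 42 free cells and 16 admissible headings. For each, cast all 7 beams and compare to the given ranges.
  (7.5, 6.5, 255°): beam 1 = 0.5774 ≠ 1.0000 ✗
  (7.5, 1.5, 165°): beam 1 = 1.7321 ≠ 1.0000 ✗
  (1.5, 3.5, 120°): beam 1 = 7.7646 ≠ 1.0000 ✗
  (8.5, 2.5, 285°): beam 1 = 2.8868 ≠ 1.0000 ✗
  …
  (7.5, 1.5, 105°): r_1=1.0000, r_2=1.5529, r_3=3.0000, r_4=5.6940, r_5=7.5056, r_6=1.9319, r_7=0.5774 — all match ✓
Unique over the lattice → pose = (7.5, 1.5, 105°).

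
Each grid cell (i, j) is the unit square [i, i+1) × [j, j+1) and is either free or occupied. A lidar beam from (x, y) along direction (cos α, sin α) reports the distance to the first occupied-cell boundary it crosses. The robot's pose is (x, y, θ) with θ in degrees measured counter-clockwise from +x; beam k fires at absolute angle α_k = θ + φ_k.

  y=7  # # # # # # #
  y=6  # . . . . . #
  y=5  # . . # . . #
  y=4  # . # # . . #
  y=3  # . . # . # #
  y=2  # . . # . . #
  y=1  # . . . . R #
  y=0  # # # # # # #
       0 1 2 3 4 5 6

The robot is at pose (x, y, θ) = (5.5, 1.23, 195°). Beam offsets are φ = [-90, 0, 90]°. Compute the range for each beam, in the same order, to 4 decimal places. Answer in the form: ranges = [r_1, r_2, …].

ranges = [1.8324, 0.8887, 0.2381]

beam 1: φ=-90°, α=105°
  d=(-0.2588,0.9659)  start (5,1)  tX=1.9319 tY=0.7972  stride 1/|dx|=3.8637 1/|dy|=1.0353
    cross y-line → (5,2), t=0.7972
    cross y-line → (5,3), t=1.8324 (wall)
  → r_1 = 1.8324
beam 2: φ=0°, α=195°
  d=(-0.9659,-0.2588)  start (5,1)  tX=0.5176 tY=0.8887  stride 1/|dx|=1.0353 1/|dy|=3.8637
    cross x-line → (4,1), t=0.5176
    cross y-line → (4,0), t=0.8887 (wall)
  → r_2 = 0.8887
beam 3: φ=90°, α=285°
  d=(0.2588,-0.9659)  start (5,1)  tX=1.9319 tY=0.2381  stride 1/|dx|=3.8637 1/|dy|=1.0353
    cross y-line → (5,0), t=0.2381 (wall)
  → r_3 = 0.2381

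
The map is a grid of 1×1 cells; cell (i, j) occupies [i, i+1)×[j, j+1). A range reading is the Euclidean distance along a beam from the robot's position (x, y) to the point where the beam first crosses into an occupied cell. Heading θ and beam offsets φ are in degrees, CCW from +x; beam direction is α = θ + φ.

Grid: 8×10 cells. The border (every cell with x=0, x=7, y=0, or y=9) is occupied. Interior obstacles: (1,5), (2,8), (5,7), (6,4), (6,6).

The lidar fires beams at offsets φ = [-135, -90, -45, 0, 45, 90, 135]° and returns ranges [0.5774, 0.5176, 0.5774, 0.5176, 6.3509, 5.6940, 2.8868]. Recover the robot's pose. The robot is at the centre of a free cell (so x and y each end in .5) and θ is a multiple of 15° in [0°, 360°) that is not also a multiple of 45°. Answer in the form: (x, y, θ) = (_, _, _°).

(x, y, θ) = (6.5, 3.5, 105°)

The pose lattice has 43·16 = 688 candidates. Test each by forward raycasting.
  (5.5, 3.5, 60°): beam 1 = 2.5882 ≠ 0.5774 ✗
  (5.5, 5.5, 165°): beam 1 = 1.0000 ≠ 0.5774 ✗
  (6.5, 2.5, 255°): beam 1 = 7.0000 ≠ 0.5774 ✗
  (6.5, 2.5, 150°): beam 1 = 0.5176 ≠ 0.5774 ✗
  …
  (6.5, 3.5, 105°): r_1=0.5774, r_2=0.5176, r_3=0.5774, r_4=0.5176, r_5=6.3509, r_6=5.6940, r_7=2.8868 — all match ✓
Unique over the lattice → pose = (6.5, 3.5, 105°).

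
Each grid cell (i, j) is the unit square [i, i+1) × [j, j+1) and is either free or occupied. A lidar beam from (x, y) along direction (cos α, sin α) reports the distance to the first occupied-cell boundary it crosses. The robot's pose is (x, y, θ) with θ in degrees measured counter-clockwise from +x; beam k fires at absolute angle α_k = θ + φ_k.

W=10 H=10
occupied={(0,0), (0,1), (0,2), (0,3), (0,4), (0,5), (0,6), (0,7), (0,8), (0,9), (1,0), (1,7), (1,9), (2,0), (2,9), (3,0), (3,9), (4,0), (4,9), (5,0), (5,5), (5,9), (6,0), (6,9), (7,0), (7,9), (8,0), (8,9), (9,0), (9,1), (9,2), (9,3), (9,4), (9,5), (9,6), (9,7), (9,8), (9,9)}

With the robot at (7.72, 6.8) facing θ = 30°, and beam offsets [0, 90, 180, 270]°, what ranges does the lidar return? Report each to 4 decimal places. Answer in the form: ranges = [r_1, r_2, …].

beam 1: φ=0°, α=30°
  direction (0.8660, 0.5000); cell (7,6); t to first gridline: x 0.3233, y 0.4000 (then +1.1547 / +2.0000)
    (8,6) via x @ 0.3233
    (8,7) via y @ 0.4000
    (9,7) via x @ 1.4780  # hit
  → r_1 = 1.4780
beam 2: φ=90°, α=120°
  direction (-0.5000, 0.8660); cell (7,6); t to first gridline: x 1.4400, y 0.2309 (then +2.0000 / +1.1547)
    (7,7) via y @ 0.2309
    (7,8) via y @ 1.3856
    (6,8) via x @ 1.4400
    (6,9) via y @ 2.5403  # hit
  → r_2 = 2.5403
beam 3: φ=180°, α=210°
  direction (-0.8660, -0.5000); cell (7,6); t to first gridline: x 0.8314, y 1.6000 (then +1.1547 / +2.0000)
    (6,6) via x @ 0.8314
    (6,5) via y @ 1.6000
    (5,5) via x @ 1.9861  # hit
  → r_3 = 1.9861
beam 4: φ=270°, α=300°
  direction (0.5000, -0.8660); cell (7,6); t to first gridline: x 0.5600, y 0.9238 (then +2.0000 / +1.1547)
    (8,6) via x @ 0.5600
    (8,5) via y @ 0.9238
    (8,4) via y @ 2.0785
    (9,4) via x @ 2.5600  # hit
  → r_4 = 2.5600

ranges = [1.4780, 2.5403, 1.9861, 2.5600]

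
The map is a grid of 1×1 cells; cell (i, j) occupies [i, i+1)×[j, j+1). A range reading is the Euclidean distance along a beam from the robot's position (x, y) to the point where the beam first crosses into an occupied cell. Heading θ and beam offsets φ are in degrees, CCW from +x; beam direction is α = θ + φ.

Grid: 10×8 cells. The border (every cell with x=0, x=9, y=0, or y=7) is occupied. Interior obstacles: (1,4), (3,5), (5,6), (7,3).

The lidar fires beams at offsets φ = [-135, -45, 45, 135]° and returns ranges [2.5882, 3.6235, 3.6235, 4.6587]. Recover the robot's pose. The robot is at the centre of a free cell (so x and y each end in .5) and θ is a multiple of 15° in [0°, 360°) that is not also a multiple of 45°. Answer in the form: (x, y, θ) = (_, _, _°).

(x, y, θ) = (4.5, 4.5, 240°)

The pose lattice has 44·16 = 704 candidates. Test each by forward raycasting.
  (6.5, 3.5, 330°): beam 1 = 5.6940 ≠ 2.5882 ✗
  (6.5, 5.5, 75°): beam 1 = 1.7321 ≠ 2.5882 ✗
  (3.5, 4.5, 240°): beam 1 = 0.5176 ≠ 2.5882 ✗
  (5.5, 4.5, 15°): beam 1 = 4.0415 ≠ 2.5882 ✗
  …
  (4.5, 4.5, 240°): r_1=2.5882, r_2=3.6235, r_3=3.6235, r_4=4.6587 — all match ✓
No second candidate reproduces the full scan.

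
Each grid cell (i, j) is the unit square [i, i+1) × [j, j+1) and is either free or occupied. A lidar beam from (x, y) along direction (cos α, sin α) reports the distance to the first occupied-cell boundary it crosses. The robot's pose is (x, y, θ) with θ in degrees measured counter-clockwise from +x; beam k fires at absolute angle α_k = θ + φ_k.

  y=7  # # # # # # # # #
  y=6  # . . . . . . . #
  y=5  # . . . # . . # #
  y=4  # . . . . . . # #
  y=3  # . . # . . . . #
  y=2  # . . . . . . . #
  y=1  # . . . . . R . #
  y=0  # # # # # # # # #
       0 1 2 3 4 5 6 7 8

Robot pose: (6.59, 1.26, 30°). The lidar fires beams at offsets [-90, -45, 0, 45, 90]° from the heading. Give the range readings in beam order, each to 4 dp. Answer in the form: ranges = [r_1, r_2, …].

ranges = [0.3002, 1.0046, 1.6281, 2.8367, 4.3186]

beam 1: φ=-90°, α=300°
  d=(0.5000,-0.8660)  start (6,1)  tX=0.8200 tY=0.3002  stride 1/|dx|=2.0000 1/|dy|=1.1547
    cross y-line → (6,0), t=0.3002 (wall)
  → r_1 = 0.3002
beam 2: φ=-45°, α=345°
  d=(0.9659,-0.2588)  start (6,1)  tX=0.4245 tY=1.0046  stride 1/|dx|=1.0353 1/|dy|=3.8637
    cross x-line → (7,1), t=0.4245
    cross y-line → (7,0), t=1.0046 (wall)
  → r_2 = 1.0046
beam 3: φ=0°, α=30°
  d=(0.8660,0.5000)  start (6,1)  tX=0.4734 tY=1.4800  stride 1/|dx|=1.1547 1/|dy|=2.0000
    cross x-line → (7,1), t=0.4734
    cross y-line → (7,2), t=1.4800
    cross x-line → (8,2), t=1.6281 (wall)
  → r_3 = 1.6281
beam 4: φ=45°, α=75°
  d=(0.2588,0.9659)  start (6,1)  tX=1.5841 tY=0.7661  stride 1/|dx|=3.8637 1/|dy|=1.0353
    cross y-line → (6,2), t=0.7661
    cross x-line → (7,2), t=1.5841
    cross y-line → (7,3), t=1.8014
    cross y-line → (7,4), t=2.8367 (wall)
  → r_4 = 2.8367
beam 5: φ=90°, α=120°
  d=(-0.5000,0.8660)  start (6,1)  tX=1.1800 tY=0.8545  stride 1/|dx|=2.0000 1/|dy|=1.1547
    cross y-line → (6,2), t=0.8545
    cross x-line → (5,2), t=1.1800
    cross y-line → (5,3), t=2.0092
    cross y-line → (5,4), t=3.1639
    cross x-line → (4,4), t=3.1800
    cross y-line → (4,5), t=4.3186 (wall)
  → r_5 = 4.3186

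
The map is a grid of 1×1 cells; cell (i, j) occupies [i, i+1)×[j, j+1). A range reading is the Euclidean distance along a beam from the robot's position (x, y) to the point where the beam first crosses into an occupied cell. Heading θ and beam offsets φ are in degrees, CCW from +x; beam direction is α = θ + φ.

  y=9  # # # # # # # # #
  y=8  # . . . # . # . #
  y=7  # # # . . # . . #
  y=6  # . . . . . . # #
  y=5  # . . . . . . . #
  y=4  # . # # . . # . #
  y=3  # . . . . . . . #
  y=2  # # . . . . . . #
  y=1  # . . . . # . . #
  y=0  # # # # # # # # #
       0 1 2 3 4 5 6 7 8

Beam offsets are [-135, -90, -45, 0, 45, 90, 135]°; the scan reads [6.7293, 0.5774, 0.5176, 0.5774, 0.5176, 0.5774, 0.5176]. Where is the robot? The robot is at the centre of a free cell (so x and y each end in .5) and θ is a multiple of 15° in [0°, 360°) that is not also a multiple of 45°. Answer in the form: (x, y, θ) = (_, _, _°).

(x, y, θ) = (1.5, 1.5, 150°)

Enumerate (i+0.5, j+0.5, θ) over the 45 free cells and 16 admissible headings. For each, cast all 7 beams and compare to the given ranges.
  (7.5, 4.5, 60°): beam 1 = 1.9319 ≠ 6.7293 ✗
  (1.5, 4.5, 15°): beam 1 = 1.0000 ≠ 6.7293 ✗
  (2.5, 6.5, 165°): beam 1 = 2.8868 ≠ 6.7293 ✗
  …
  (1.5, 1.5, 150°): r_1=6.7293, r_2=0.5774, r_3=0.5176, r_4=0.5774, r_5=0.5176, r_6=0.5774, r_7=0.5176 — all match ✓
No second candidate reproduces the full scan.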